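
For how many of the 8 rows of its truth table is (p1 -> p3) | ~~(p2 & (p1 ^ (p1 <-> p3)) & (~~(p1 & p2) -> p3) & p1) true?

p1  p2  p3  |  φ
1   1   1   |  1
1   1   0   |  0
1   0   1   |  1
1   0   0   |  0
0   1   1   |  1
0   1   0   |  1
0   0   1   |  1
0   0   0   |  1
The formula is true on 6 of the 8 rows.

6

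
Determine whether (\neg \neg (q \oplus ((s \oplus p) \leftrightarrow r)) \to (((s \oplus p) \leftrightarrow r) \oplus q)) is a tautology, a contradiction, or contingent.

p  q  r  s  |  φ
T  T  T  T  |  T
T  T  T  F  |  T
T  T  F  T  |  T
T  T  F  F  |  T
T  F  T  T  |  T
T  F  T  F  |  T
T  F  F  T  |  T
T  F  F  F  |  T
F  T  T  T  |  T
F  T  T  F  |  T
F  T  F  T  |  T
F  T  F  F  |  T
F  F  T  T  |  T
F  F  T  F  |  T
F  F  F  T  |  T
F  F  F  F  |  T
Every row is T, so the formula is a tautology.

tautology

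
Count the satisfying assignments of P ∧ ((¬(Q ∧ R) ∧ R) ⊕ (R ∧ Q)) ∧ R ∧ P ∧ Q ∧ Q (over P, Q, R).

1

P | Q | R || (Q ∧ R) | ¬(Q ∧ R) | (¬(Q ∧ R) ∧ R) | (R ∧ Q) | ((¬(Q ∧ R) ∧ R) ⊕ (R ∧ Q)) | (P ∧ Q ∧ Q) | φ
F | F | F ||    F    |    T     |       F        |    F    |             F              |      F      | F
F | F | T ||    F    |    T     |       T        |    F    |             T              |      F      | F
F | T | F ||    F    |    T     |       F        |    F    |             F              |      F      | F
F | T | T ||    T    |    F     |       F        |    T    |             T              |      F      | F
T | F | F ||    F    |    T     |       F        |    F    |             F              |      F      | F
T | F | T ||    F    |    T     |       T        |    F    |             T              |      F      | F
T | T | F ||    F    |    T     |       F        |    F    |             F              |      T      | F
T | T | T ||    T    |    F     |       F        |    T    |             T              |      T      | T
The formula is true on 1 of the 8 rows.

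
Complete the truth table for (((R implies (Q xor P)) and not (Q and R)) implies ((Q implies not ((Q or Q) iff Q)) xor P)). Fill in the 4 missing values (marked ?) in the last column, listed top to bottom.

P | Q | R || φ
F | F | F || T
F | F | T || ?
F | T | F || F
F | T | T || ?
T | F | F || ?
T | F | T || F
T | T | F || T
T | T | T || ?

T, T, F, T

Row P=F, Q=F, R=T: ((R implies (Q xor P)) and not (Q and R)) = F, ((Q implies not ((Q or Q) iff Q)) xor P) = T, so the formula = T.
Row P=F, Q=T, R=T: ((R implies (Q xor P)) and not (Q and R)) = F, ((Q implies not ((Q or Q) iff Q)) xor P) = F, so the formula = T.
Row P=T, Q=F, R=F: ((R implies (Q xor P)) and not (Q and R)) = T, ((Q implies not ((Q or Q) iff Q)) xor P) = F, so the formula = F.
Row P=T, Q=T, R=T: ((R implies (Q xor P)) and not (Q and R)) = F, ((Q implies not ((Q or Q) iff Q)) xor P) = T, so the formula = T.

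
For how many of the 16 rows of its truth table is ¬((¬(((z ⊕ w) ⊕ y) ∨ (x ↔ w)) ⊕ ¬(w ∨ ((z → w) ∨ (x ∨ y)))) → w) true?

3

x  y  z  w  |  (z ⊕ w)  ((z ⊕ w) ⊕ y)  (x ↔ w)  (((z ⊕ w) ⊕ y) ∨ (x ↔ w))  ¬(((z ⊕ w) ⊕ y) ∨ (x ↔ w))  (z → w)  (x ∨ y)  ((z → w) ∨ (x ∨ y))  (w ∨ ((z → w) ∨ (x ∨ y)))  ¬(w ∨ ((z → w) ∨ (x ∨ y)))  φ
0  0  0  0  |     0           0           1                 1                          0                  1        0              1                       1                          0               0
0  0  0  1  |     1           1           0                 1                          0                  1        0              1                       1                          0               0
0  0  1  0  |     1           1           1                 1                          0                  0        0              0                       0                          1               1
0  0  1  1  |     0           0           0                 0                          1                  1        0              1                       1                          0               0
0  1  0  0  |     0           1           1                 1                          0                  1        1              1                       1                          0               0
0  1  0  1  |     1           0           0                 0                          1                  1        1              1                       1                          0               0
0  1  1  0  |     1           0           1                 1                          0                  0        1              1                       1                          0               0
0  1  1  1  |     0           1           0                 1                          0                  1        1              1                       1                          0               0
1  0  0  0  |     0           0           0                 0                          1                  1        1              1                       1                          0               1
1  0  0  1  |     1           1           1                 1                          0                  1        1              1                       1                          0               0
1  0  1  0  |     1           1           0                 1                          0                  0        1              1                       1                          0               0
1  0  1  1  |     0           0           1                 1                          0                  1        1              1                       1                          0               0
1  1  0  0  |     0           1           0                 1                          0                  1        1              1                       1                          0               0
1  1  0  1  |     1           0           1                 1                          0                  1        1              1                       1                          0               0
1  1  1  0  |     1           0           0                 0                          1                  0        1              1                       1                          0               1
1  1  1  1  |     0           1           1                 1                          0                  1        1              1                       1                          0               0
The formula is true on 3 of the 16 rows.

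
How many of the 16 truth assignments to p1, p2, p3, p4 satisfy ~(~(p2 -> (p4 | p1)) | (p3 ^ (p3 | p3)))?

  p1     p2     p3     p4      (p4 | p1)  (p2 -> (p4 | p1))  ~(p2 -> (p4 | p1))  (p3 | p3)  (p3 ^ (p3 | p3))    φ  
 True   True   True   True        True           True              False            True         False         True
 True   True   True  False        True           True              False            True         False         True
 True   True  False   True        True           True              False           False         False         True
 True   True  False  False        True           True              False           False         False         True
 True  False   True   True        True           True              False            True         False         True
 True  False   True  False        True           True              False            True         False         True
 True  False  False   True        True           True              False           False         False         True
 True  False  False  False        True           True              False           False         False         True
False   True   True   True        True           True              False            True         False         True
False   True   True  False       False          False               True            True         False        False
False   True  False   True        True           True              False           False         False         True
False   True  False  False       False          False               True           False         False        False
False  False   True   True        True           True              False            True         False         True
False  False   True  False       False           True              False            True         False         True
False  False  False   True        True           True              False           False         False         True
False  False  False  False       False           True              False           False         False         True
The formula is true on 14 of the 16 rows.

14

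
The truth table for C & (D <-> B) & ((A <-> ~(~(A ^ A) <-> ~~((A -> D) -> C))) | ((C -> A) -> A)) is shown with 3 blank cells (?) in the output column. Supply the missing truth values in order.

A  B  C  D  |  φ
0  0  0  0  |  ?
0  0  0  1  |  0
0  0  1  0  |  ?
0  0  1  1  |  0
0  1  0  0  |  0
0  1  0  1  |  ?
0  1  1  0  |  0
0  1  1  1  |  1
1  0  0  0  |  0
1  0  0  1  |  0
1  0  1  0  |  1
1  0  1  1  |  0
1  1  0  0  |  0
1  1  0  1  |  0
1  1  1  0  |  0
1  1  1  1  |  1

Row A=0, B=0, C=0, D=0: (C & (D <-> B)) = 0, ((A <-> ~(~(A ^ A) <-> ~~((A -> D) -> C))) | ((C -> A) -> A)) = 0, so the formula = 0.
Row A=0, B=0, C=1, D=0: (C & (D <-> B)) = 1, ((A <-> ~(~(A ^ A) <-> ~~((A -> D) -> C))) | ((C -> A) -> A)) = 1, so the formula = 1.
Row A=0, B=1, C=0, D=1: (C & (D <-> B)) = 0, ((A <-> ~(~(A ^ A) <-> ~~((A -> D) -> C))) | ((C -> A) -> A)) = 0, so the formula = 0.

0, 1, 0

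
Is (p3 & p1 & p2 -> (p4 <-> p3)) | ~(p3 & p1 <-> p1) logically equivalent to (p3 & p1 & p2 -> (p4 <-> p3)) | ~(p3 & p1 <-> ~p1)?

p1 | p2 | p3 | p4 || φ | ψ
F  | F  | F  | F  || T | T
F  | F  | F  | T  || T | T
F  | F  | T  | F  || T | T
F  | F  | T  | T  || T | T
F  | T  | F  | F  || T | T
F  | T  | F  | T  || T | T
F  | T  | T  | F  || T | T
F  | T  | T  | T  || T | T
T  | F  | F  | F  || T | T
T  | F  | F  | T  || T | T
T  | F  | T  | F  || T | T
T  | F  | T  | T  || T | T
T  | T  | F  | F  || T | T
T  | T  | F  | T  || T | T
T  | T  | T  | F  || F | T
T  | T  | T  | T  || T | T
The columns differ at p1=T, p2=T, p3=T, p4=F (φ=F, ψ=T), so they are not equivalent.

not equivalent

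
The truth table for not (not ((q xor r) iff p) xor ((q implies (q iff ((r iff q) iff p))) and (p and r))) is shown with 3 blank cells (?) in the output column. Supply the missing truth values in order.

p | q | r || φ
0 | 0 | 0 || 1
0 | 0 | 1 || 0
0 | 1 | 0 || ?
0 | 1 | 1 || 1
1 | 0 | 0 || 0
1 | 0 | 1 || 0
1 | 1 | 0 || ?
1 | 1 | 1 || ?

0, 1, 1

Row p=0, q=1, r=0: not ((q xor r) iff p) = 1, ((q implies (q iff ((r iff q) iff p))) and (p and r)) = 0, (not ((q xor r) iff p) xor ((q implies (q iff ((r iff q) iff p))) and (p and r))) = 1, so the formula = 0.
Row p=1, q=1, r=0: not ((q xor r) iff p) = 0, ((q implies (q iff ((r iff q) iff p))) and (p and r)) = 0, (not ((q xor r) iff p) xor ((q implies (q iff ((r iff q) iff p))) and (p and r))) = 0, so the formula = 1.
Row p=1, q=1, r=1: not ((q xor r) iff p) = 1, ((q implies (q iff ((r iff q) iff p))) and (p and r)) = 1, (not ((q xor r) iff p) xor ((q implies (q iff ((r iff q) iff p))) and (p and r))) = 0, so the formula = 1.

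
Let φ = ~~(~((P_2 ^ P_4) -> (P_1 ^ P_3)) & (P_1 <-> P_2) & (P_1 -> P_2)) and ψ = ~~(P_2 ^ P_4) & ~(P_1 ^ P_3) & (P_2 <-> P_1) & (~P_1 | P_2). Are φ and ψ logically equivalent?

equivalent

P_1 | P_2 | P_3 | P_4 || φ | ψ
 T  |  T  |  T  |  T  || F | F
 T  |  T  |  T  |  F  || T | T
 T  |  T  |  F  |  T  || F | F
 T  |  T  |  F  |  F  || F | F
 T  |  F  |  T  |  T  || F | F
 T  |  F  |  T  |  F  || F | F
 T  |  F  |  F  |  T  || F | F
 T  |  F  |  F  |  F  || F | F
 F  |  T  |  T  |  T  || F | F
 F  |  T  |  T  |  F  || F | F
 F  |  T  |  F  |  T  || F | F
 F  |  T  |  F  |  F  || F | F
 F  |  F  |  T  |  T  || F | F
 F  |  F  |  T  |  F  || F | F
 F  |  F  |  F  |  T  || T | T
 F  |  F  |  F  |  F  || F | F
The columns for φ and ψ agree on every row, so they are logically equivalent.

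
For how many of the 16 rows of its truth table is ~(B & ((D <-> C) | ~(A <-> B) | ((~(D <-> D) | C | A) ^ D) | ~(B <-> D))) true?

A  B  C  D     (D <-> C)  (A <-> B)  ~(A <-> B)  (D <-> D)  ~(D <-> D)  (~(D <-> D) | C | A)  ((~(D <-> D) | C | A) ^ D)  (B <-> D)  ~(B <-> D)  φ
T  T  T  T         T          T          F           T          F                T                        F                   T          F       F
T  T  T  F         F          T          F           T          F                T                        T                   F          T       F
T  T  F  T         F          T          F           T          F                T                        F                   T          F       T
T  T  F  F         T          T          F           T          F                T                        T                   F          T       F
T  F  T  T         T          F          T           T          F                T                        F                   F          T       T
T  F  T  F         F          F          T           T          F                T                        T                   T          F       T
T  F  F  T         F          F          T           T          F                T                        F                   F          T       T
T  F  F  F         T          F          T           T          F                T                        T                   T          F       T
F  T  T  T         T          F          T           T          F                T                        F                   T          F       F
F  T  T  F         F          F          T           T          F                T                        T                   F          T       F
F  T  F  T         F          F          T           T          F                F                        T                   T          F       F
F  T  F  F         T          F          T           T          F                F                        F                   F          T       F
F  F  T  T         T          T          F           T          F                T                        F                   F          T       T
F  F  T  F         F          T          F           T          F                T                        T                   T          F       T
F  F  F  T         F          T          F           T          F                F                        T                   F          T       T
F  F  F  F         T          T          F           T          F                F                        F                   T          F       T
The formula is true on 9 of the 16 rows.

9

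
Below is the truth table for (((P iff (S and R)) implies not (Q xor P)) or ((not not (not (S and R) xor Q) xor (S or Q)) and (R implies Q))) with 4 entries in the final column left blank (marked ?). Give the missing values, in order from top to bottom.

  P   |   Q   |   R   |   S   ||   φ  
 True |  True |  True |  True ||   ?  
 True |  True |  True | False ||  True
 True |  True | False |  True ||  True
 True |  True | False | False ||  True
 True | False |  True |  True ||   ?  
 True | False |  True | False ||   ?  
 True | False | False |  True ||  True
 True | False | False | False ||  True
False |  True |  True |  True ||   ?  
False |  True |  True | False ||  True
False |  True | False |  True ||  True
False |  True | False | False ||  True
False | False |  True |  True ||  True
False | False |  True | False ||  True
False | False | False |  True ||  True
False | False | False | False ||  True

True, False, True, True

Row P=True, Q=True, R=True, S=True: ((P iff (S and R)) implies not (Q xor P)) = True, ((not not (not (S and R) xor Q) xor (S or Q)) and (R implies Q)) = False, so the formula = True.
Row P=True, Q=False, R=True, S=True: ((P iff (S and R)) implies not (Q xor P)) = False, ((not not (not (S and R) xor Q) xor (S or Q)) and (R implies Q)) = False, so the formula = False.
Row P=True, Q=False, R=True, S=False: ((P iff (S and R)) implies not (Q xor P)) = True, ((not not (not (S and R) xor Q) xor (S or Q)) and (R implies Q)) = False, so the formula = True.
Row P=False, Q=True, R=True, S=True: ((P iff (S and R)) implies not (Q xor P)) = True, ((not not (not (S and R) xor Q) xor (S or Q)) and (R implies Q)) = False, so the formula = True.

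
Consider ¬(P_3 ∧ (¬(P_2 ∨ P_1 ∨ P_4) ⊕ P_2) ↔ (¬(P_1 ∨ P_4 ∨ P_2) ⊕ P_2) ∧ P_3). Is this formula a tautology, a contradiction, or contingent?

P_1 | P_2 | P_3 | P_4 | φ
--- | --- | --- | --- | -
 1  |  1  |  1  |  1  | 0
 1  |  1  |  1  |  0  | 0
 1  |  1  |  0  |  1  | 0
 1  |  1  |  0  |  0  | 0
 1  |  0  |  1  |  1  | 0
 1  |  0  |  1  |  0  | 0
 1  |  0  |  0  |  1  | 0
 1  |  0  |  0  |  0  | 0
 0  |  1  |  1  |  1  | 0
 0  |  1  |  1  |  0  | 0
 0  |  1  |  0  |  1  | 0
 0  |  1  |  0  |  0  | 0
 0  |  0  |  1  |  1  | 0
 0  |  0  |  1  |  0  | 0
 0  |  0  |  0  |  1  | 0
 0  |  0  |  0  |  0  | 0
Every row is 0, so the formula is a contradiction.

contradiction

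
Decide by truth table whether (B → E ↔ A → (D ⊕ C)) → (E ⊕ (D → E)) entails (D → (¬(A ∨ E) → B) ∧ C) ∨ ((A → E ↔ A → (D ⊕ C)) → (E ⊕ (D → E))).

no

A  B  C  D  E  |  φ  ψ
T  T  T  T  T  |  T  T
T  T  T  T  F  |  F  T
T  T  T  F  T  |  F  T
T  T  T  F  F  |  T  T
T  T  F  T  T  |  F  F
T  T  F  T  F  |  T  T
T  T  F  F  T  |  T  T
T  T  F  F  F  |  T  T
T  F  T  T  T  |  T  T
T  F  T  T  F  |  T  T
T  F  T  F  T  |  F  T
T  F  T  F  F  |  T  T
T  F  F  T  T  |  F  F
T  F  F  T  F  |  F  T
T  F  F  F  T  |  T  T
T  F  F  F  F  |  T  T
F  T  T  T  T  |  F  T
F  T  T  T  F  |  T  T
F  T  T  F  T  |  F  T
F  T  T  F  F  |  T  T
F  T  F  T  T  |  F  F
F  T  F  T  F  |  T  F
F  T  F  F  T  |  F  T
F  T  F  F  F  |  T  T
F  F  T  T  T  |  F  T
F  F  T  T  F  |  F  F
F  F  T  F  T  |  F  T
F  F  T  F  F  |  T  T
F  F  F  T  T  |  F  F
F  F  F  T  F  |  F  F
F  F  F  F  T  |  F  T
F  F  F  F  F  |  T  T
At A=F, B=T, C=F, D=T, E=F we have φ true but ψ false, so φ does not entail ψ.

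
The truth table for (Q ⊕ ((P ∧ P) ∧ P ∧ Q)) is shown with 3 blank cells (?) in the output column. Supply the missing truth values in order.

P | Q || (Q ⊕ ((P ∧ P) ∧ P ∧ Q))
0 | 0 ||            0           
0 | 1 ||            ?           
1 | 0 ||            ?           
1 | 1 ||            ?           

Row P=0, Q=1: ((P ∧ P) ∧ P ∧ Q) = 0, so (Q ⊕ ((P ∧ P) ∧ P ∧ Q)) = 1.
Row P=1, Q=0: ((P ∧ P) ∧ P ∧ Q) = 0, so (Q ⊕ ((P ∧ P) ∧ P ∧ Q)) = 0.
Row P=1, Q=1: ((P ∧ P) ∧ P ∧ Q) = 1, so (Q ⊕ ((P ∧ P) ∧ P ∧ Q)) = 0.

1, 0, 0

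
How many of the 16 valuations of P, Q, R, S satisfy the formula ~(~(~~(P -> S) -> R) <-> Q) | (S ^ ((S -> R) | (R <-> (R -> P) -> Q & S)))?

P  Q  R  S  |  (P -> S)  ~(P -> S)  ~~(P -> S)  (~~(P -> S) -> R)  ~(~~(P -> S) -> R)  (~(~~(P -> S) -> R) <-> Q)  ~(~(~~(P -> S) -> R) <-> Q)  (S -> R)  (R -> P)  (Q & S)  ((R -> P) -> (Q & S))  φ
0  0  0  0  |     1          0          1               0                  1                       0                            1                  1         1         0               0            1
0  0  0  1  |     1          0          1               0                  1                       0                            1                  0         1         0               0            1
0  0  1  0  |     1          0          1               1                  0                       1                            0                  1         0         0               1            1
0  0  1  1  |     1          0          1               1                  0                       1                            0                  1         0         0               1            0
0  1  0  0  |     1          0          1               0                  1                       1                            0                  1         1         0               0            1
0  1  0  1  |     1          0          1               0                  1                       1                            0                  0         1         1               1            1
0  1  1  0  |     1          0          1               1                  0                       0                            1                  1         0         0               1            1
0  1  1  1  |     1          0          1               1                  0                       0                            1                  1         0         1               1            1
1  0  0  0  |     0          1          0               1                  0                       1                            0                  1         1         0               0            1
1  0  0  1  |     1          0          1               0                  1                       0                            1                  0         1         0               0            1
1  0  1  0  |     0          1          0               1                  0                       1                            0                  1         1         0               0            1
1  0  1  1  |     1          0          1               1                  0                       1                            0                  1         1         0               0            0
1  1  0  0  |     0          1          0               1                  0                       0                            1                  1         1         0               0            1
1  1  0  1  |     1          0          1               0                  1                       1                            0                  0         1         1               1            1
1  1  1  0  |     0          1          0               1                  0                       0                            1                  1         1         0               0            1
1  1  1  1  |     1          0          1               1                  0                       0                            1                  1         1         1               1            1
The formula is true on 14 of the 16 rows.

14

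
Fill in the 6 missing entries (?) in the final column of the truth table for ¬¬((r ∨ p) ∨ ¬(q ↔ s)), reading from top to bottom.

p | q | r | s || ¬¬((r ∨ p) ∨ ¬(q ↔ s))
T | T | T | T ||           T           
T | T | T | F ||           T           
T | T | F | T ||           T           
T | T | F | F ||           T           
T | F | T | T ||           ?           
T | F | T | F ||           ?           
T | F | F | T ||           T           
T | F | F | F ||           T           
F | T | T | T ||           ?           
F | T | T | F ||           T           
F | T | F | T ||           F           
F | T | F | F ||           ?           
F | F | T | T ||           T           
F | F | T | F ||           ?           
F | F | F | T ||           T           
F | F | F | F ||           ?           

T, T, T, T, T, F

Row p=T, q=F, r=T, s=T: ((r ∨ p) ∨ ¬(q ↔ s)) = T, ¬((r ∨ p) ∨ ¬(q ↔ s)) = F, so ¬¬((r ∨ p) ∨ ¬(q ↔ s)) = T.
Row p=T, q=F, r=T, s=F: ((r ∨ p) ∨ ¬(q ↔ s)) = T, ¬((r ∨ p) ∨ ¬(q ↔ s)) = F, so ¬¬((r ∨ p) ∨ ¬(q ↔ s)) = T.
Row p=F, q=T, r=T, s=T: ((r ∨ p) ∨ ¬(q ↔ s)) = T, ¬((r ∨ p) ∨ ¬(q ↔ s)) = F, so ¬¬((r ∨ p) ∨ ¬(q ↔ s)) = T.
Row p=F, q=T, r=F, s=F: ((r ∨ p) ∨ ¬(q ↔ s)) = T, ¬((r ∨ p) ∨ ¬(q ↔ s)) = F, so ¬¬((r ∨ p) ∨ ¬(q ↔ s)) = T.
Row p=F, q=F, r=T, s=F: ((r ∨ p) ∨ ¬(q ↔ s)) = T, ¬((r ∨ p) ∨ ¬(q ↔ s)) = F, so ¬¬((r ∨ p) ∨ ¬(q ↔ s)) = T.
Row p=F, q=F, r=F, s=F: ((r ∨ p) ∨ ¬(q ↔ s)) = F, ¬((r ∨ p) ∨ ¬(q ↔ s)) = T, so ¬¬((r ∨ p) ∨ ¬(q ↔ s)) = F.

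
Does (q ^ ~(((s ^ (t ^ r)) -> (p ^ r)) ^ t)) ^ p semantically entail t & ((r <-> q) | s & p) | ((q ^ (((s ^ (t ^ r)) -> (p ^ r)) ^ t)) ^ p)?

p  q  r  s  t  |  φ  ψ
F  F  F  F  F  |  F  T
F  F  F  F  T  |  F  T
F  F  F  T  F  |  T  F
F  F  F  T  T  |  T  T
F  F  T  F  F  |  F  T
F  F  T  F  T  |  T  F
F  F  T  T  F  |  F  T
F  F  T  T  T  |  T  F
F  T  F  F  F  |  T  F
F  T  F  F  T  |  T  F
F  T  F  T  F  |  F  T
F  T  F  T  T  |  F  T
F  T  T  F  F  |  T  F
F  T  T  F  T  |  F  T
F  T  T  T  F  |  T  F
F  T  T  T  T  |  F  T
T  F  F  F  F  |  T  F
T  F  F  F  T  |  F  T
T  F  F  T  F  |  T  F
T  F  F  T  T  |  F  T
T  F  T  F  F  |  F  T
T  F  T  F  T  |  F  T
T  F  T  T  F  |  T  F
T  F  T  T  T  |  T  T
T  T  F  F  F  |  F  T
T  T  F  F  T  |  T  F
T  T  F  T  F  |  F  T
T  T  F  T  T  |  T  T
T  T  T  F  F  |  T  F
T  T  T  F  T  |  T  T
T  T  T  T  F  |  F  T
T  T  T  T  T  |  F  T
At p=F, q=F, r=F, s=T, t=F we have φ true but ψ false, so φ does not entail ψ.

no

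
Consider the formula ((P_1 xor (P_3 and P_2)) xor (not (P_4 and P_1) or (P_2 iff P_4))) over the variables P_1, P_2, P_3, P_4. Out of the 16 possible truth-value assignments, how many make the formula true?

10

P_1 | P_2 | P_3 | P_4 || φ
 T  |  T  |  T  |  T  || T
 T  |  T  |  T  |  F  || T
 T  |  T  |  F  |  T  || F
 T  |  T  |  F  |  F  || F
 T  |  F  |  T  |  T  || T
 T  |  F  |  T  |  F  || F
 T  |  F  |  F  |  T  || T
 T  |  F  |  F  |  F  || F
 F  |  T  |  T  |  T  || F
 F  |  T  |  T  |  F  || F
 F  |  T  |  F  |  T  || T
 F  |  T  |  F  |  F  || T
 F  |  F  |  T  |  T  || T
 F  |  F  |  T  |  F  || T
 F  |  F  |  F  |  T  || T
 F  |  F  |  F  |  F  || T
The formula is true on 10 of the 16 rows.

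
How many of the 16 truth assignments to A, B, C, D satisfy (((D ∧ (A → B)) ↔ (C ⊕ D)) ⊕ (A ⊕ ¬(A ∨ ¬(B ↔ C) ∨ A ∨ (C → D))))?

9

A | B | C | D | (A → B) | (D ∧ (A → B)) | (C ⊕ D) | ((D ∧ (A → B)) ↔ (C ⊕ D)) | (B ↔ C) | ¬(B ↔ C) | (C → D) | (A ∨ ¬(B ↔ C) ∨ A ∨ (C → D)) | φ
- | - | - | - | ------- | ------------- | ------- | ------------------------- | ------- | -------- | ------- | ---------------------------- | -
0 | 0 | 0 | 0 |    1    |       0       |    0    |             1             |    1    |    0     |    1    |              1               | 1
0 | 0 | 0 | 1 |    1    |       1       |    1    |             1             |    1    |    0     |    1    |              1               | 1
0 | 0 | 1 | 0 |    1    |       0       |    1    |             0             |    0    |    1     |    0    |              1               | 0
0 | 0 | 1 | 1 |    1    |       1       |    0    |             0             |    0    |    1     |    1    |              1               | 0
0 | 1 | 0 | 0 |    1    |       0       |    0    |             1             |    0    |    1     |    1    |              1               | 1
0 | 1 | 0 | 1 |    1    |       1       |    1    |             1             |    0    |    1     |    1    |              1               | 1
0 | 1 | 1 | 0 |    1    |       0       |    1    |             0             |    1    |    0     |    0    |              0               | 1
0 | 1 | 1 | 1 |    1    |       1       |    0    |             0             |    1    |    0     |    1    |              1               | 0
1 | 0 | 0 | 0 |    0    |       0       |    0    |             1             |    1    |    0     |    1    |              1               | 0
1 | 0 | 0 | 1 |    0    |       0       |    1    |             0             |    1    |    0     |    1    |              1               | 1
1 | 0 | 1 | 0 |    0    |       0       |    1    |             0             |    0    |    1     |    0    |              1               | 1
1 | 0 | 1 | 1 |    0    |       0       |    0    |             1             |    0    |    1     |    1    |              1               | 0
1 | 1 | 0 | 0 |    1    |       0       |    0    |             1             |    0    |    1     |    1    |              1               | 0
1 | 1 | 0 | 1 |    1    |       1       |    1    |             1             |    0    |    1     |    1    |              1               | 0
1 | 1 | 1 | 0 |    1    |       0       |    1    |             0             |    1    |    0     |    0    |              1               | 1
1 | 1 | 1 | 1 |    1    |       1       |    0    |             0             |    1    |    0     |    1    |              1               | 1
The formula is true on 9 of the 16 rows.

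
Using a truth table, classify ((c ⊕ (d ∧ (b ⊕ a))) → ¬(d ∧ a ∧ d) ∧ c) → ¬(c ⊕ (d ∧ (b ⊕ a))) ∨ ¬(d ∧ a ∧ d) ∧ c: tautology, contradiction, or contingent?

a  b  c  d  |  (b ⊕ a)  (d ∧ (b ⊕ a))  (c ⊕ (d ∧ (b ⊕ a)))  (d ∧ a ∧ d)  ¬(d ∧ a ∧ d)  (¬(d ∧ a ∧ d) ∧ c)  ¬(c ⊕ (d ∧ (b ⊕ a)))  φ
T  T  T  T  |     F           F                 T                T            F                F                    F            T
T  T  T  F  |     F           F                 T                F            T                T                    F            T
T  T  F  T  |     F           F                 F                T            F                F                    T            T
T  T  F  F  |     F           F                 F                F            T                F                    T            T
T  F  T  T  |     T           T                 F                T            F                F                    T            T
T  F  T  F  |     T           F                 T                F            T                T                    F            T
T  F  F  T  |     T           T                 T                T            F                F                    F            T
T  F  F  F  |     T           F                 F                F            T                F                    T            T
F  T  T  T  |     T           T                 F                F            T                T                    T            T
F  T  T  F  |     T           F                 T                F            T                T                    F            T
F  T  F  T  |     T           T                 T                F            T                F                    F            T
F  T  F  F  |     T           F                 F                F            T                F                    T            T
F  F  T  T  |     F           F                 T                F            T                T                    F            T
F  F  T  F  |     F           F                 T                F            T                T                    F            T
F  F  F  T  |     F           F                 F                F            T                F                    T            T
F  F  F  F  |     F           F                 F                F            T                F                    T            T
Every row is T, so the formula is a tautology.

tautology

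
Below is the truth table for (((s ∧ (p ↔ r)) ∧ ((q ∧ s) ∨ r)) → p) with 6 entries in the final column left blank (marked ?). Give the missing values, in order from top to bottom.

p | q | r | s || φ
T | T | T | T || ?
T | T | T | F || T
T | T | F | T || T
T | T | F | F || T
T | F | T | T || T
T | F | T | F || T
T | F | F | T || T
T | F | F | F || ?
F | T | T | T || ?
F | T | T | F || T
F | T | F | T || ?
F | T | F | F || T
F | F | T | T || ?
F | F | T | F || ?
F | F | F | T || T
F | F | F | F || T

Row p=T, q=T, r=T, s=T: ((s ∧ (p ↔ r)) ∧ ((q ∧ s) ∨ r)) = T, so the formula = T.
Row p=T, q=F, r=F, s=F: ((s ∧ (p ↔ r)) ∧ ((q ∧ s) ∨ r)) = F, so the formula = T.
Row p=F, q=T, r=T, s=T: ((s ∧ (p ↔ r)) ∧ ((q ∧ s) ∨ r)) = F, so the formula = T.
Row p=F, q=T, r=F, s=T: ((s ∧ (p ↔ r)) ∧ ((q ∧ s) ∨ r)) = T, so the formula = F.
Row p=F, q=F, r=T, s=T: ((s ∧ (p ↔ r)) ∧ ((q ∧ s) ∨ r)) = F, so the formula = T.
Row p=F, q=F, r=T, s=F: ((s ∧ (p ↔ r)) ∧ ((q ∧ s) ∨ r)) = F, so the formula = T.

T, T, T, F, T, T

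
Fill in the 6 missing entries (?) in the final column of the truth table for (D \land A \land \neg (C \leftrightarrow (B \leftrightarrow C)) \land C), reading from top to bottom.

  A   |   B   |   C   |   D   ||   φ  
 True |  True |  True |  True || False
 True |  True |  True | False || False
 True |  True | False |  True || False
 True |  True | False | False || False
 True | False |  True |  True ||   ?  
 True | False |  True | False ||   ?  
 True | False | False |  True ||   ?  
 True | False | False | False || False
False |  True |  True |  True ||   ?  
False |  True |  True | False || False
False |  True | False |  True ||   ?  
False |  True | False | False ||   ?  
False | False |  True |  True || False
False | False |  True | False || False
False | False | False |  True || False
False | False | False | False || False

True, False, False, False, False, False

Row A=True, B=False, C=True, D=True: \neg (C \leftrightarrow (B \leftrightarrow C)) = True, so the formula = True.
Row A=True, B=False, C=True, D=False: \neg (C \leftrightarrow (B \leftrightarrow C)) = True, so the formula = False.
Row A=True, B=False, C=False, D=True: \neg (C \leftrightarrow (B \leftrightarrow C)) = True, so the formula = False.
Row A=False, B=True, C=True, D=True: \neg (C \leftrightarrow (B \leftrightarrow C)) = False, so the formula = False.
Row A=False, B=True, C=False, D=True: \neg (C \leftrightarrow (B \leftrightarrow C)) = False, so the formula = False.
Row A=False, B=True, C=False, D=False: \neg (C \leftrightarrow (B \leftrightarrow C)) = False, so the formula = False.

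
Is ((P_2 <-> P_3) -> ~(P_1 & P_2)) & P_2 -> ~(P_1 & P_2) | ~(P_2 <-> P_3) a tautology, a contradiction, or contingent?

tautology

P_1 | P_2 | P_3 | φ
--- | --- | --- | -
 1  |  1  |  1  | 1
 1  |  1  |  0  | 1
 1  |  0  |  1  | 1
 1  |  0  |  0  | 1
 0  |  1  |  1  | 1
 0  |  1  |  0  | 1
 0  |  0  |  1  | 1
 0  |  0  |  0  | 1
Every row is 1, so the formula is a tautology.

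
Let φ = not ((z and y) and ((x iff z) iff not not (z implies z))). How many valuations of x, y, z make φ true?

7

x | y | z | φ
- | - | - | -
1 | 1 | 1 | 0
1 | 1 | 0 | 1
1 | 0 | 1 | 1
1 | 0 | 0 | 1
0 | 1 | 1 | 1
0 | 1 | 0 | 1
0 | 0 | 1 | 1
0 | 0 | 0 | 1
The formula is true on 7 of the 8 rows.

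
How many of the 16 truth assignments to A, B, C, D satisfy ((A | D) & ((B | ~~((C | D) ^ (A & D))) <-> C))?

7

  A      B      C      D       (A | D)  (C | D)  (A & D)  ((C | D) ^ (A & D))  ~((C | D) ^ (A & D))  ~~((C | D) ^ (A & D))  (B | ~~((C | D) ^ (A & D)))    φ  
False  False  False  False      False    False    False          False                 True                  False                     False             False
False  False  False   True       True     True    False           True                False                   True                      True             False
False  False   True  False      False     True    False           True                False                   True                      True             False
False  False   True   True       True     True    False           True                False                   True                      True              True
False   True  False  False      False    False    False          False                 True                  False                      True             False
False   True  False   True       True     True    False           True                False                   True                      True             False
False   True   True  False      False     True    False           True                False                   True                      True             False
False   True   True   True       True     True    False           True                False                   True                      True              True
 True  False  False  False       True    False    False          False                 True                  False                     False              True
 True  False  False   True       True     True     True          False                 True                  False                     False              True
 True  False   True  False       True     True    False           True                False                   True                      True              True
 True  False   True   True       True     True     True          False                 True                  False                     False             False
 True   True  False  False       True    False    False          False                 True                  False                      True             False
 True   True  False   True       True     True     True          False                 True                  False                      True             False
 True   True   True  False       True     True    False           True                False                   True                      True              True
 True   True   True   True       True     True     True          False                 True                  False                      True              True
The formula is true on 7 of the 16 rows.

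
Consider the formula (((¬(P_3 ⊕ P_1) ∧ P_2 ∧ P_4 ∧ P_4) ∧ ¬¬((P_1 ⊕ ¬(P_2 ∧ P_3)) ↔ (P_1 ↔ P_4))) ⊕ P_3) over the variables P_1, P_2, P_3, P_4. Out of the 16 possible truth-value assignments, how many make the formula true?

7

P_1 | P_2 | P_3 | P_4 || φ
 F  |  F  |  F  |  F  || F
 F  |  F  |  F  |  T  || F
 F  |  F  |  T  |  F  || T
 F  |  F  |  T  |  T  || T
 F  |  T  |  F  |  F  || F
 F  |  T  |  F  |  T  || F
 F  |  T  |  T  |  F  || T
 F  |  T  |  T  |  T  || T
 T  |  F  |  F  |  F  || F
 T  |  F  |  F  |  T  || F
 T  |  F  |  T  |  F  || T
 T  |  F  |  T  |  T  || T
 T  |  T  |  F  |  F  || F
 T  |  T  |  F  |  T  || F
 T  |  T  |  T  |  F  || T
 T  |  T  |  T  |  T  || F
The formula is true on 7 of the 16 rows.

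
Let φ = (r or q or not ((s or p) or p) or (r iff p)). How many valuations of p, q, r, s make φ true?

14

p | q | r | s || (s or p) | ((s or p) or p) | not ((s or p) or p) | (r iff p) | φ
T | T | T | T ||    T     |        T        |          F          |     T     | T
T | T | T | F ||    T     |        T        |          F          |     T     | T
T | T | F | T ||    T     |        T        |          F          |     F     | T
T | T | F | F ||    T     |        T        |          F          |     F     | T
T | F | T | T ||    T     |        T        |          F          |     T     | T
T | F | T | F ||    T     |        T        |          F          |     T     | T
T | F | F | T ||    T     |        T        |          F          |     F     | F
T | F | F | F ||    T     |        T        |          F          |     F     | F
F | T | T | T ||    T     |        T        |          F          |     F     | T
F | T | T | F ||    F     |        F        |          T          |     F     | T
F | T | F | T ||    T     |        T        |          F          |     T     | T
F | T | F | F ||    F     |        F        |          T          |     T     | T
F | F | T | T ||    T     |        T        |          F          |     F     | T
F | F | T | F ||    F     |        F        |          T          |     F     | T
F | F | F | T ||    T     |        T        |          F          |     T     | T
F | F | F | F ||    F     |        F        |          T          |     T     | T
The formula is true on 14 of the 16 rows.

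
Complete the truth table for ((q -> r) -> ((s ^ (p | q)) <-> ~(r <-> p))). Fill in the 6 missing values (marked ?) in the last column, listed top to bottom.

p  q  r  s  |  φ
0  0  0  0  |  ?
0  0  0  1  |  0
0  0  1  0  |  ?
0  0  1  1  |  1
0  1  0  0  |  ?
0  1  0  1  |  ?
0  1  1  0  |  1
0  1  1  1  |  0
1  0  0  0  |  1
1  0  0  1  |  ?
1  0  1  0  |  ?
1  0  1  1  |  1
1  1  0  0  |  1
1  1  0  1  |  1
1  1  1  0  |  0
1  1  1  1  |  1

Row p=0, q=0, r=0, s=0: (q -> r) = 1, ((s ^ (p | q)) <-> ~(r <-> p)) = 1, so the formula = 1.
Row p=0, q=0, r=1, s=0: (q -> r) = 1, ((s ^ (p | q)) <-> ~(r <-> p)) = 0, so the formula = 0.
Row p=0, q=1, r=0, s=0: (q -> r) = 0, ((s ^ (p | q)) <-> ~(r <-> p)) = 0, so the formula = 1.
Row p=0, q=1, r=0, s=1: (q -> r) = 0, ((s ^ (p | q)) <-> ~(r <-> p)) = 1, so the formula = 1.
Row p=1, q=0, r=0, s=1: (q -> r) = 1, ((s ^ (p | q)) <-> ~(r <-> p)) = 0, so the formula = 0.
Row p=1, q=0, r=1, s=0: (q -> r) = 1, ((s ^ (p | q)) <-> ~(r <-> p)) = 0, so the formula = 0.

1, 0, 1, 1, 0, 0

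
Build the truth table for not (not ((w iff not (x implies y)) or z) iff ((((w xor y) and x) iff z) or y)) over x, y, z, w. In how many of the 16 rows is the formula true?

x | y | z | w || φ
0 | 0 | 0 | 0 || 1
0 | 0 | 0 | 1 || 0
0 | 0 | 1 | 0 || 0
0 | 0 | 1 | 1 || 0
0 | 1 | 0 | 0 || 1
0 | 1 | 0 | 1 || 0
0 | 1 | 1 | 0 || 1
0 | 1 | 1 | 1 || 1
1 | 0 | 0 | 0 || 0
1 | 0 | 0 | 1 || 0
1 | 0 | 1 | 0 || 0
1 | 0 | 1 | 1 || 1
1 | 1 | 0 | 0 || 1
1 | 1 | 0 | 1 || 0
1 | 1 | 1 | 0 || 1
1 | 1 | 1 | 1 || 1
The formula is true on 8 of the 16 rows.

8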